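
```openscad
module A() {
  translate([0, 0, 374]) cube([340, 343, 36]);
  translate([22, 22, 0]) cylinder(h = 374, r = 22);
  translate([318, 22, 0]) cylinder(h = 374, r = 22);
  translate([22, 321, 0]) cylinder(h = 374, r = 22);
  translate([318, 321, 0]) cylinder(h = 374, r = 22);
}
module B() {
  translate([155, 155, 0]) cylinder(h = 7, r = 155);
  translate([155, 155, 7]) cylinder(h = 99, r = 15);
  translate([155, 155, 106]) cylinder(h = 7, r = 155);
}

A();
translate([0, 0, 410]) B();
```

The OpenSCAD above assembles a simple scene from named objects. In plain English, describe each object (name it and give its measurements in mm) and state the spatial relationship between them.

A is a simple wooden stool: a rectangular seat 340 mm (x) by 343 mm (y), 36 mm thick, top face at z = 410 mm, on four round legs, each 44 mm in diameter. The legs rest on z = 0, each leg's axis is inset half a diameter from the nearest pair of seat edges (so the leg's bounding box is flush with the corner).

B is a spool: two coaxial disc flanges of radius 155 mm and thickness 7 mm, joined by a core cylinder of radius 15 mm and height 99 mm. The lower flange rests on z = 0 and the three cylinders share a vertical axis.

The spool is on top of the stool.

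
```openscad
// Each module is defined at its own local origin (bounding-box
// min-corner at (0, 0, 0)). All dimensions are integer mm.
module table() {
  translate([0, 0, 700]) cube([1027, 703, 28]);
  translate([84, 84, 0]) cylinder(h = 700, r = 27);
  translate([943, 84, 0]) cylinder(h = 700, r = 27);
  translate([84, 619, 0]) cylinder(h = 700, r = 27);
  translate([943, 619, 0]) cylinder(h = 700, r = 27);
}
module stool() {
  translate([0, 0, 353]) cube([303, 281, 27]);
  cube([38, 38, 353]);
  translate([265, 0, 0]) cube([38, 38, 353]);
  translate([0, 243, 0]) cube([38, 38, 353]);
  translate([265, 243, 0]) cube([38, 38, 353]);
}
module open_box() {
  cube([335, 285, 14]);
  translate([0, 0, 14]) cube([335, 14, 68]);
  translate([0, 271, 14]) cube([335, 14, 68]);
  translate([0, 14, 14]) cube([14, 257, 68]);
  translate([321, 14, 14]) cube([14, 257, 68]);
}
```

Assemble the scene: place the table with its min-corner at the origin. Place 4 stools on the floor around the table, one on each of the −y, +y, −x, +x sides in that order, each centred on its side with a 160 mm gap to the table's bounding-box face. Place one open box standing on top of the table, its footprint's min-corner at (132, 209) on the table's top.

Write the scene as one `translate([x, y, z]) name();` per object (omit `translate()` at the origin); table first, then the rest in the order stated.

table();
translate([362, -441, 0]) stool();
translate([362, 863, 0]) stool();
translate([-463, 211, 0]) stool();
translate([1187, 211, 0]) stool();
translate([132, 209, 728]) open_box();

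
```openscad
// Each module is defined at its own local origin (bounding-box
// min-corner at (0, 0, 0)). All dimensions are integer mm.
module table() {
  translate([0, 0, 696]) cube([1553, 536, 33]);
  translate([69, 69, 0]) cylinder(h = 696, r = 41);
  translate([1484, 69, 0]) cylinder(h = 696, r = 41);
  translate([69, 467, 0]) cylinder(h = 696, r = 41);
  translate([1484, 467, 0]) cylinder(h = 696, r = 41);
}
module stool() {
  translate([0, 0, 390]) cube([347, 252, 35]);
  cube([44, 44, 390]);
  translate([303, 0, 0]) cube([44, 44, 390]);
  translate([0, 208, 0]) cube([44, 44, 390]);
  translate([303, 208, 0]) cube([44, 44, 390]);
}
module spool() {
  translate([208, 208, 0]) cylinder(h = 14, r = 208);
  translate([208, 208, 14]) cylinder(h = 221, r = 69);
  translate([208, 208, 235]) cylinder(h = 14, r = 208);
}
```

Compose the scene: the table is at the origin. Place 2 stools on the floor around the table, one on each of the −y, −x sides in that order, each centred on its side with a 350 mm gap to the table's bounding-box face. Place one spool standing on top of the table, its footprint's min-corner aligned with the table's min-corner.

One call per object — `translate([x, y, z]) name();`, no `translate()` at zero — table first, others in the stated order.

table();
translate([603, -602, 0]) stool();
translate([-697, 142, 0]) stool();
translate([0, 0, 729]) spool();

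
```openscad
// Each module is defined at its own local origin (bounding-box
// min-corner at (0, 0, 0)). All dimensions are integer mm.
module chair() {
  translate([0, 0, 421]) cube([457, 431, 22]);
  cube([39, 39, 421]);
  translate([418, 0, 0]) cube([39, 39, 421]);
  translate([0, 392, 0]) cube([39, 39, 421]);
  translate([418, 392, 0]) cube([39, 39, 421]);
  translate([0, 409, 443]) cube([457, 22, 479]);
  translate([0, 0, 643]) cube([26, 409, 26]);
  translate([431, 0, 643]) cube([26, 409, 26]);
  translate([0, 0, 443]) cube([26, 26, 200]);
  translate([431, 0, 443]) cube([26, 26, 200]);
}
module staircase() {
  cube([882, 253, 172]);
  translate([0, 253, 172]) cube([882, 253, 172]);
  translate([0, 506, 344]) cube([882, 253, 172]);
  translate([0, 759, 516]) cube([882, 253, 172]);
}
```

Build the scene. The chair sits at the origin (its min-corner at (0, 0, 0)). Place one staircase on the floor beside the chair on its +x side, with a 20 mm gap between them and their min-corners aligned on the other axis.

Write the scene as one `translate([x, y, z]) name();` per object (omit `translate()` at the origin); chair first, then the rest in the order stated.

chair();
translate([477, 0, 0]) staircase();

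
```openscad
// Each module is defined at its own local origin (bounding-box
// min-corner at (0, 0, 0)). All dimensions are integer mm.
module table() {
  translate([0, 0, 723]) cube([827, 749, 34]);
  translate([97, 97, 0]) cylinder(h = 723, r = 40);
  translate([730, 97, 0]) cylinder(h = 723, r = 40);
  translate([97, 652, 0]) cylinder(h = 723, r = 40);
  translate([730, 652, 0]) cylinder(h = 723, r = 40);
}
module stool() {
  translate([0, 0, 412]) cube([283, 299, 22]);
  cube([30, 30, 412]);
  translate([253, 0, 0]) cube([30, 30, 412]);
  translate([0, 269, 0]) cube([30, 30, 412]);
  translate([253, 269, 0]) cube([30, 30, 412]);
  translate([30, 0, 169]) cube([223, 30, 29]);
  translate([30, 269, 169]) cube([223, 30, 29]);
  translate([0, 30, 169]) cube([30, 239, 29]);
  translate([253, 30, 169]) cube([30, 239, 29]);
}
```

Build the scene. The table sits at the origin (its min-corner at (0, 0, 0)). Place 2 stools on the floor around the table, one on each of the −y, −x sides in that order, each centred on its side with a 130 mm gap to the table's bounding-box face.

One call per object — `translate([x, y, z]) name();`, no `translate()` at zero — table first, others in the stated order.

table();
translate([272, -429, 0]) stool();
translate([-413, 225, 0]) stool();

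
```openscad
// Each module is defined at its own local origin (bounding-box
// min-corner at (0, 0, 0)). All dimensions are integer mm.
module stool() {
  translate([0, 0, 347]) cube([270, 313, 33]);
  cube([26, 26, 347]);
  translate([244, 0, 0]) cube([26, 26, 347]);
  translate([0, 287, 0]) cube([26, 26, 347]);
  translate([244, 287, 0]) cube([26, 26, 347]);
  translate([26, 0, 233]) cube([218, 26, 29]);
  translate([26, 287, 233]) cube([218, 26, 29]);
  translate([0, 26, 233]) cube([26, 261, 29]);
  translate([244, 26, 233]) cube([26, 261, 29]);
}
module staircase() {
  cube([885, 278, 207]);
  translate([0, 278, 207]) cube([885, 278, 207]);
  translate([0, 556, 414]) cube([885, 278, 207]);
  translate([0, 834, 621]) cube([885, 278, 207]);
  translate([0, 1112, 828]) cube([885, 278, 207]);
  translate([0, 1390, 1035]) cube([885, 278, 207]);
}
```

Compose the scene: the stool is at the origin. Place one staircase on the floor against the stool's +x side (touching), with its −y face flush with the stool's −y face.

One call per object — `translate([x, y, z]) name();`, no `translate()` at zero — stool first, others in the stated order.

stool();
translate([270, 0, 0]) staircase();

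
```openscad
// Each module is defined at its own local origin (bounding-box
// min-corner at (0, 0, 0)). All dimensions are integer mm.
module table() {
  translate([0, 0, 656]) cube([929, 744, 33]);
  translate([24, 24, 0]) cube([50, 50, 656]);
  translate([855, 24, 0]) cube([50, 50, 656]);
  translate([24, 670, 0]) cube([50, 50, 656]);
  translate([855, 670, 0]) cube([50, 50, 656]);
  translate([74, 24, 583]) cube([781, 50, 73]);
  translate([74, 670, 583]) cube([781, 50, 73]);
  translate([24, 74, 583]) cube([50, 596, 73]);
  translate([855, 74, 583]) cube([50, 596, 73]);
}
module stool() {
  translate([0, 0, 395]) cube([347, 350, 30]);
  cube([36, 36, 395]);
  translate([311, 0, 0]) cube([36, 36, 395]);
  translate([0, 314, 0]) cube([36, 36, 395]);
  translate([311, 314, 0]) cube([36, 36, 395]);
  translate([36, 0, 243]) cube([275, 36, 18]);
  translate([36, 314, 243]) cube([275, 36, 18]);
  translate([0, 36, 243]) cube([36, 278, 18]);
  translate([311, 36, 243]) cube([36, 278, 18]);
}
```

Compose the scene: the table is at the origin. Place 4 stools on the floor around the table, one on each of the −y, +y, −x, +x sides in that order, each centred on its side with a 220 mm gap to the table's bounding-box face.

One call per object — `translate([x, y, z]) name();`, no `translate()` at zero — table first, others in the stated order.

table();
translate([291, -570, 0]) stool();
translate([291, 964, 0]) stool();
translate([-567, 197, 0]) stool();
translate([1149, 197, 0]) stool();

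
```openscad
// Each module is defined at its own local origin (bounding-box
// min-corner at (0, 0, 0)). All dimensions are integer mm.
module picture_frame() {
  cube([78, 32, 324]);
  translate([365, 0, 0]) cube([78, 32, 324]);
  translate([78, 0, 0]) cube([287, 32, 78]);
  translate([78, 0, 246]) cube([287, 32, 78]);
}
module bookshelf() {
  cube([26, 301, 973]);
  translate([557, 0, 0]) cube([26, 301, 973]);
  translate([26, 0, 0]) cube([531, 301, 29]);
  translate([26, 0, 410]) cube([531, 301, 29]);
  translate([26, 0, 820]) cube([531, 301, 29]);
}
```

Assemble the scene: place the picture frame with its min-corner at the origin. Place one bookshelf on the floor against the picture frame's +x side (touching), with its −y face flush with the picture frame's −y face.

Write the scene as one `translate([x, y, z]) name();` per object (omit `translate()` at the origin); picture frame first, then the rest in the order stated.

picture_frame();
translate([443, 0, 0]) bookshelf();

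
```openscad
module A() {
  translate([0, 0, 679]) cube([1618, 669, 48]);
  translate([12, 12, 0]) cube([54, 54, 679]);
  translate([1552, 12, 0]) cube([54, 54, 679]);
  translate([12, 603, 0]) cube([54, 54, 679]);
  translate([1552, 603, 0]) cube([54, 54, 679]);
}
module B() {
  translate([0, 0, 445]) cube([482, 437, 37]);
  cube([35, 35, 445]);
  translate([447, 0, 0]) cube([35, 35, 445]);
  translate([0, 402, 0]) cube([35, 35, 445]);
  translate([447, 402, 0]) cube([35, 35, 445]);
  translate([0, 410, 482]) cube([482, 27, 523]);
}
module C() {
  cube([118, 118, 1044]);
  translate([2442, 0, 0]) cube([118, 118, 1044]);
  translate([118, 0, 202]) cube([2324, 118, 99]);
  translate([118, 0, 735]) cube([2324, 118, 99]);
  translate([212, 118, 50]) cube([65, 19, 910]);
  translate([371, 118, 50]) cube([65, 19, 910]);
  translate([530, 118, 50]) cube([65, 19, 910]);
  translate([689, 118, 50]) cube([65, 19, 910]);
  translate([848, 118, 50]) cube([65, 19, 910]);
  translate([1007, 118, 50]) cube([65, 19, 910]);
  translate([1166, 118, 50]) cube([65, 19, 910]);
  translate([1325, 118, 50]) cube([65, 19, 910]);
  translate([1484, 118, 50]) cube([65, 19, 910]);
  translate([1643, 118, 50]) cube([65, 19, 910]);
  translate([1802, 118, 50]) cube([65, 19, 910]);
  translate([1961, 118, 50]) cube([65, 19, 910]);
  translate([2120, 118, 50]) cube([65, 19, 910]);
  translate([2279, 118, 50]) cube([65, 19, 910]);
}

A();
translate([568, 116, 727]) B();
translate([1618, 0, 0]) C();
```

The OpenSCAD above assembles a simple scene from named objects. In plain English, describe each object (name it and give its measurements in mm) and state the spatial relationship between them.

A is a table with a 1618×669 mm rectangular top, 48 mm thick, top surface at z = 727 mm, supported by four 54×54 mm square legs, each inset 12 mm from the nearest pair of top edges, running from the floor.

B is a chair. The seat is a 482×437×37 mm slab with its top at z = 482 mm, on four 35×35 mm corner legs (flush with the seat edges, standing on z = 0). A flat backrest 27 mm thick, 523 mm tall, spans the full seat width and rises from the seat top along its +y edge, rear face flush with the rear of the seat.

C is a fence section. Two 118×118 mm posts, 1044 mm tall, stand on the floor with a clear span of 2324 mm between their inner faces. Two horizontal rails of 118×99 mm section span the gap between the posts with their undersides at z = 202 mm and z = 735 mm, flush with the posts' −y face. 14 pickets, each 65 mm wide, 19 mm thick and 910 mm tall, are fixed to the +y face of the rails with their bottoms at z = 50 mm, evenly spaced across the span with equal gaps (rounded down to the nearest mm) at the −x end and between each pair — any rounding remainder accumulates at the +x end.

The chair is on top of the table, centred. The fence section is against the table's +x side, with their −y faces flush.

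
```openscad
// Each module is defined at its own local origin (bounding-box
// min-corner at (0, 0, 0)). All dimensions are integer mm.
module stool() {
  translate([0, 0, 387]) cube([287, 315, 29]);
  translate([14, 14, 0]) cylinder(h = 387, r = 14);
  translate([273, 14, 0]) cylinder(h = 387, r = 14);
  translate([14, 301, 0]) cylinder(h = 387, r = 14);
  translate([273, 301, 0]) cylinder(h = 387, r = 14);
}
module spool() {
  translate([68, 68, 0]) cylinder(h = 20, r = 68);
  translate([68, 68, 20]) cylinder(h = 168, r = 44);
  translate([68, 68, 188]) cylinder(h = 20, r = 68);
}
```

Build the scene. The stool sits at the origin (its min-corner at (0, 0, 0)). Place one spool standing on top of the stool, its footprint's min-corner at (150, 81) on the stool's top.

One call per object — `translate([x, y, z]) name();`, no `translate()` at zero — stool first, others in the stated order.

stool();
translate([150, 81, 416]) spool();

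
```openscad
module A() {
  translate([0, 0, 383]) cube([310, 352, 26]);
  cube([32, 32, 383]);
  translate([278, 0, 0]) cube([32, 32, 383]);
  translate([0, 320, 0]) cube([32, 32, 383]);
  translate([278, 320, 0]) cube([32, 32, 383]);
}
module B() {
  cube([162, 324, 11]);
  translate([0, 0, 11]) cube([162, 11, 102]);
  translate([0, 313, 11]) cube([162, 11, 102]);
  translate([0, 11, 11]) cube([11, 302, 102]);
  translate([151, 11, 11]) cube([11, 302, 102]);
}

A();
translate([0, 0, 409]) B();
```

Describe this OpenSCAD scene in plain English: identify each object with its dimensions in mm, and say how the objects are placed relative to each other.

A is a simple wooden stool: a rectangular seat 310 mm (x) by 352 mm (y), 26 mm thick, top face at z = 409 mm, on four square legs, each 32×32 mm in cross-section. The legs rest on z = 0, each flush with a corner of the seat.

B is an open-topped rectangular box: outside dimensions 162×324×113 mm, with a uniform wall and base thickness of 11 mm. The base is a full 162×324 slab on the floor; four walls sit on top of the base. The front and back walls (the −y and +y sides) span the full width; the two side walls fit between them.

The open box is on top of the stool.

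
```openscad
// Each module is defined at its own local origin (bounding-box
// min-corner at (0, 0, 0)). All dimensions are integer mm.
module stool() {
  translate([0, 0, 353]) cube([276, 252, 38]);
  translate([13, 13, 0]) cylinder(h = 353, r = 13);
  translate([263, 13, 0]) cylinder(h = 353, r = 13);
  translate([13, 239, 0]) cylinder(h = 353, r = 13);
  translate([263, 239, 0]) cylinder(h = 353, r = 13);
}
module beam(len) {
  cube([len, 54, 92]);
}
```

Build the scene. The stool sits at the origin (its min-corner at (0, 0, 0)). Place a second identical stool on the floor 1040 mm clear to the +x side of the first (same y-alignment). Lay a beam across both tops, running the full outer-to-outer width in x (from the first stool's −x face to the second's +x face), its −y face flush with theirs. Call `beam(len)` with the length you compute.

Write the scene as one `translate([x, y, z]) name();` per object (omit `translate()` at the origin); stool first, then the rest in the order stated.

stool();
translate([1316, 0, 0]) stool();
translate([0, 0, 391]) beam(1592);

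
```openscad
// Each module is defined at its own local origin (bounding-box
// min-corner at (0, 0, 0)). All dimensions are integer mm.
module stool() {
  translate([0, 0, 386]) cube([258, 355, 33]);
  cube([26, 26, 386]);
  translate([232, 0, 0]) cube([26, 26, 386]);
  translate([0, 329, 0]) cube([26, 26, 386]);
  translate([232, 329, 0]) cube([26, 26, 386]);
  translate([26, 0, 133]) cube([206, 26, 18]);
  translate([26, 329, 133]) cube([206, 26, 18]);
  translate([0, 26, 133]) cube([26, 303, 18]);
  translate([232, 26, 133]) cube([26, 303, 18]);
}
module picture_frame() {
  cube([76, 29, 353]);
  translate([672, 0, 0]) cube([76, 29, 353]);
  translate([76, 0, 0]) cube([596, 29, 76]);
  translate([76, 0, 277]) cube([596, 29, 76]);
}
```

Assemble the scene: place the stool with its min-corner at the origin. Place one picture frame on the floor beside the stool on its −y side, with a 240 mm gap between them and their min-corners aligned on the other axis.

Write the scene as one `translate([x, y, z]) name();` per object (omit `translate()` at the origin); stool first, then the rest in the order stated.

stool();
translate([0, -269, 0]) picture_frame();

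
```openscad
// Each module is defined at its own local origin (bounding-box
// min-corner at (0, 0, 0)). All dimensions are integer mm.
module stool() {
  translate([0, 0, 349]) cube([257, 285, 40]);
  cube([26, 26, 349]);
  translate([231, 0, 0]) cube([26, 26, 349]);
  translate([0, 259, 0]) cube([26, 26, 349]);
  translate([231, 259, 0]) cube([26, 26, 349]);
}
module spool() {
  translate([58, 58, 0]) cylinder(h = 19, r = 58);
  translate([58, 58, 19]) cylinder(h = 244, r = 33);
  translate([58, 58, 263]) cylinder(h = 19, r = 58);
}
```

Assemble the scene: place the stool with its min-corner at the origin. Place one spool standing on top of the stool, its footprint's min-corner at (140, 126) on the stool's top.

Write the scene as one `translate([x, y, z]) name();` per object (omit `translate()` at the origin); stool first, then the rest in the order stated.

stool();
translate([140, 126, 389]) spool();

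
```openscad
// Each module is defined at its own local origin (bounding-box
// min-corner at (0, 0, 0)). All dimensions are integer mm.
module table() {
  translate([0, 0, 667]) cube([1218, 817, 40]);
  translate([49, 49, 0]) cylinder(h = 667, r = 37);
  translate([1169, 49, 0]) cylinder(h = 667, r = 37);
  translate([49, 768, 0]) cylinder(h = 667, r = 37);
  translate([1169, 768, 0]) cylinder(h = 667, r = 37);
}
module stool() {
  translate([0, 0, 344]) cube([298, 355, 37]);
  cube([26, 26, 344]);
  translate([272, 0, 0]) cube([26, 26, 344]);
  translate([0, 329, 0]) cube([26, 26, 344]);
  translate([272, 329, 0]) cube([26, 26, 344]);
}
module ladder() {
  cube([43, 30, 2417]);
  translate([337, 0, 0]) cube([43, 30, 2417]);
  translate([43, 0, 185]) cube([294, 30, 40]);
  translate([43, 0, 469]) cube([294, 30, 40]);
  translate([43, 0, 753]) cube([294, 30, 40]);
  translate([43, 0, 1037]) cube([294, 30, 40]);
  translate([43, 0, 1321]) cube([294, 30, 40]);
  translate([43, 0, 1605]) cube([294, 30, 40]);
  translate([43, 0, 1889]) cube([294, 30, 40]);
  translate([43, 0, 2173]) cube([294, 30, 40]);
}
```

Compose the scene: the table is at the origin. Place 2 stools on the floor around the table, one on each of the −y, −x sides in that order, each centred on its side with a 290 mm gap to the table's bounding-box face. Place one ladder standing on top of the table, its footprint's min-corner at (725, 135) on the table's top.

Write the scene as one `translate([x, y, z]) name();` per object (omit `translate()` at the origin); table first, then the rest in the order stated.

table();
translate([460, -645, 0]) stool();
translate([-588, 231, 0]) stool();
translate([725, 135, 707]) ladder();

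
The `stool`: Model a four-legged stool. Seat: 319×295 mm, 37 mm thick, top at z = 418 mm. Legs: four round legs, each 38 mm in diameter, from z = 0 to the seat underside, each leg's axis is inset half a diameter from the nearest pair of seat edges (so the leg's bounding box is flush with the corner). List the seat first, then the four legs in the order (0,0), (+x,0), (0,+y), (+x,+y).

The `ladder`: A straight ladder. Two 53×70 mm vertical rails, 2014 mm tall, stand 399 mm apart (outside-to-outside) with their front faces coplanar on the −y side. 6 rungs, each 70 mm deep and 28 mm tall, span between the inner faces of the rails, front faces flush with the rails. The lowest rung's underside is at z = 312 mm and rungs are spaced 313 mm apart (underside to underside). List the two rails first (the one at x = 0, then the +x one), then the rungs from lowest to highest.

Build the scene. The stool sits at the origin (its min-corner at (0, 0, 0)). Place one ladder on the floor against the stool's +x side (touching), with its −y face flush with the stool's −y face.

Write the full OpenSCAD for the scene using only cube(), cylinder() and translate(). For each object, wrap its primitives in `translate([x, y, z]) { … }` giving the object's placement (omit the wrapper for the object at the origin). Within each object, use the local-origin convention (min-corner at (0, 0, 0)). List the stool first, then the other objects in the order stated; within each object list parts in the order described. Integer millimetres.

translate([0, 0, 381]) cube([319, 295, 37]);
translate([19, 19, 0]) cylinder(h = 381, r = 19);
translate([300, 19, 0]) cylinder(h = 381, r = 19);
translate([19, 276, 0]) cylinder(h = 381, r = 19);
translate([300, 276, 0]) cylinder(h = 381, r = 19);
translate([319, 0, 0]) {
  cube([53, 70, 2014]);
  translate([346, 0, 0]) cube([53, 70, 2014]);
  translate([53, 0, 312]) cube([293, 70, 28]);
  translate([53, 0, 625]) cube([293, 70, 28]);
  translate([53, 0, 938]) cube([293, 70, 28]);
  translate([53, 0, 1251]) cube([293, 70, 28]);
  translate([53, 0, 1564]) cube([293, 70, 28]);
  translate([53, 0, 1877]) cube([293, 70, 28]);
}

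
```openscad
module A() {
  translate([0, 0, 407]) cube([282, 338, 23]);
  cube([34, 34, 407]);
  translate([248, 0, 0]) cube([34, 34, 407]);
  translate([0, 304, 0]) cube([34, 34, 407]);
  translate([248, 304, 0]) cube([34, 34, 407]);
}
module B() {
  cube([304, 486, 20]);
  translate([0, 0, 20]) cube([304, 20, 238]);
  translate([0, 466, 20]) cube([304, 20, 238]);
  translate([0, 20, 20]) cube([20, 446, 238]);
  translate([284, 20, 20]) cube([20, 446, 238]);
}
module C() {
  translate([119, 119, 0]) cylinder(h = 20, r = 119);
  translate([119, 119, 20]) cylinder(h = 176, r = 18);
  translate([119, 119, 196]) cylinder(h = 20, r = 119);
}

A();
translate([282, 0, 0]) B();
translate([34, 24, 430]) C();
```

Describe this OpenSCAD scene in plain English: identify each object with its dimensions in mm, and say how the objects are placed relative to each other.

A is a four-legged stool. The seat is a 282×338×23 mm slab whose top surface is at z = 430 mm; four square legs, each 34×34 mm in cross-section, run from the floor (z = 0) to the underside of the seat, each flush with a corner of the seat.

B is an open storage box with external size 304×486×258 mm and wall thickness 20 mm (the base is also 20 mm thick). The base covers the whole footprint; the four walls stand on the base, with the y-facing walls full-width and the x-facing walls fitting between their inner faces.

C is a spool: two coaxial disc flanges of radius 119 mm and thickness 20 mm, joined by a core cylinder of radius 18 mm and height 176 mm. The lower flange rests on z = 0 and the three cylinders share a vertical axis.

The open box is against the stool's +x side, with their −y faces flush. The spool is on top of the stool.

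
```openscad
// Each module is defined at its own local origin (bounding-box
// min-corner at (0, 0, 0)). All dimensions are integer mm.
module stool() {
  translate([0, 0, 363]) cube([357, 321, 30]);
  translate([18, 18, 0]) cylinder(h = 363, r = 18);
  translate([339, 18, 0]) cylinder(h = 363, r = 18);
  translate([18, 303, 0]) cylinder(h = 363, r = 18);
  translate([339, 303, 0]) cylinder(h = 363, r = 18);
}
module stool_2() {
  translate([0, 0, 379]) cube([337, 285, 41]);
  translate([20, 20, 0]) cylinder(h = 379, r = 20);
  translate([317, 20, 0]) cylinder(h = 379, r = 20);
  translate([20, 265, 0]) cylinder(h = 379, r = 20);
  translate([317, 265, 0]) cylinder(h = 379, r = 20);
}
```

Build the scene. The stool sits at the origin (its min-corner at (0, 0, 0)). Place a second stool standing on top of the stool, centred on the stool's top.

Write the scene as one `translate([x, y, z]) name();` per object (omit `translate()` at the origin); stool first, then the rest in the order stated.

stool();
translate([10, 18, 393]) stool_2();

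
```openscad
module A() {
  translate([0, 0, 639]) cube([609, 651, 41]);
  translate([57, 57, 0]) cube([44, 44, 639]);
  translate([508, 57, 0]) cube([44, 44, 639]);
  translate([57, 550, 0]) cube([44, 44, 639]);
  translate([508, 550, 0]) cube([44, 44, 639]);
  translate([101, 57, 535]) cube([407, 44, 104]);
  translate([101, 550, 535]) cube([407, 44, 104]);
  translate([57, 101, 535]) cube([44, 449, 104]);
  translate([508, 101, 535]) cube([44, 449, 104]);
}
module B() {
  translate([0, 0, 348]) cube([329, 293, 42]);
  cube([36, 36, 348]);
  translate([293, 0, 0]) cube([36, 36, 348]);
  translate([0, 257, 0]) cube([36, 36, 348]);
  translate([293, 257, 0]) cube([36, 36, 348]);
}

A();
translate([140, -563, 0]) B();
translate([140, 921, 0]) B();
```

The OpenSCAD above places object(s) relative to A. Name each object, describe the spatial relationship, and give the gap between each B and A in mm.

A is a table. B is a stool. Two stools sit around the table at the −y, +y sides. The gap between each stool and the table is 270 mm.

Each stool's nearest face is 270 mm from the table's bounding box.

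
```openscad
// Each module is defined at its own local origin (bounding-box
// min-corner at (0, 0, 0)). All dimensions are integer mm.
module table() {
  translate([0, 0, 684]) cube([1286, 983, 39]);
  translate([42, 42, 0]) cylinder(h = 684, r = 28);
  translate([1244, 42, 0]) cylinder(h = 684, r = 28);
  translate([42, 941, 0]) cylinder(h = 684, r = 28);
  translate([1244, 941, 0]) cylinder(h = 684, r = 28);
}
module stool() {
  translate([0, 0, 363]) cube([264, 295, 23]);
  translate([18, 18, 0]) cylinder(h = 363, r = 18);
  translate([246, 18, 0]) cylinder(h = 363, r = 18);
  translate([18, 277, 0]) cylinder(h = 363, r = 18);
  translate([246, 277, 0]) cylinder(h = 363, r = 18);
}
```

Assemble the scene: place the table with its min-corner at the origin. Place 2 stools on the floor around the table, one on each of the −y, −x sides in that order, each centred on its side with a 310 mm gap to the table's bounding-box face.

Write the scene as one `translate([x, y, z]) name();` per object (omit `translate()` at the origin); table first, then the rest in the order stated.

table();
translate([511, -605, 0]) stool();
translate([-574, 344, 0]) stool();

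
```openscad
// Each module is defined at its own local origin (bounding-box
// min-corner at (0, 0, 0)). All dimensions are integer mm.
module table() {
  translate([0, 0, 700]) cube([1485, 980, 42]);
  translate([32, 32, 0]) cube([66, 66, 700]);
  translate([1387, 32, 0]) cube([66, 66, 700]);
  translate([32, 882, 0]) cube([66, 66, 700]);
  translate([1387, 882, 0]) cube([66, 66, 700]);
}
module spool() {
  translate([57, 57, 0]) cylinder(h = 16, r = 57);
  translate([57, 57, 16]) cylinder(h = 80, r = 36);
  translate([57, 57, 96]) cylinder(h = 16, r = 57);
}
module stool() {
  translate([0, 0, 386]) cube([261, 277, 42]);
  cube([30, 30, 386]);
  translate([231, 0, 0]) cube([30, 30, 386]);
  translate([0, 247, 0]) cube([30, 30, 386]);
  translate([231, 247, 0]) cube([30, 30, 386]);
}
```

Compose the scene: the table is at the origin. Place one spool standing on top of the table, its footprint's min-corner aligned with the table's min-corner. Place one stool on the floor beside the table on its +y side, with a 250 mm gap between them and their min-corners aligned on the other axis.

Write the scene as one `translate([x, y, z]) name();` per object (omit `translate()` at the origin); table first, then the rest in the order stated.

table();
translate([0, 0, 742]) spool();
translate([0, 1230, 0]) stool();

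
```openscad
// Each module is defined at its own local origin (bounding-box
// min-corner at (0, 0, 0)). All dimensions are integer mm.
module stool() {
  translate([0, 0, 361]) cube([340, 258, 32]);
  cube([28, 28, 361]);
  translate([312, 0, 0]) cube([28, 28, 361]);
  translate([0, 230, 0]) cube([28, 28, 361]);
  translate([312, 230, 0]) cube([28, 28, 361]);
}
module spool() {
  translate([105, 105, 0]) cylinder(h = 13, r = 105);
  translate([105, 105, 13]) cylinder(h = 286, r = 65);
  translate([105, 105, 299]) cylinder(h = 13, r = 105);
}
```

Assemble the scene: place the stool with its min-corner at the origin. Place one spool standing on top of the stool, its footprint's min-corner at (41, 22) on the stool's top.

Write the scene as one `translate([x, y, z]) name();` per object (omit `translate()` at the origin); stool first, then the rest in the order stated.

stool();
translate([41, 22, 393]) spool();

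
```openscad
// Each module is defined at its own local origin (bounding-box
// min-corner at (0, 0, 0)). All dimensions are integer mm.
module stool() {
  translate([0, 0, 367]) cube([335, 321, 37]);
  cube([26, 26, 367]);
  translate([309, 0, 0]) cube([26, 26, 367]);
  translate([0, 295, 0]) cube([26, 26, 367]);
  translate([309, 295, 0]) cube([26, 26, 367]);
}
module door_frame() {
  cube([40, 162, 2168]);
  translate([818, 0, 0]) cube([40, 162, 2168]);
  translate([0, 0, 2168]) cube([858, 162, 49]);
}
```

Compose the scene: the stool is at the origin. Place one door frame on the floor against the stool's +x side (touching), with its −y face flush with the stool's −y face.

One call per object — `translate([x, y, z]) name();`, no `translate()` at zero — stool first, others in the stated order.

stool();
translate([335, 0, 0]) door_frame();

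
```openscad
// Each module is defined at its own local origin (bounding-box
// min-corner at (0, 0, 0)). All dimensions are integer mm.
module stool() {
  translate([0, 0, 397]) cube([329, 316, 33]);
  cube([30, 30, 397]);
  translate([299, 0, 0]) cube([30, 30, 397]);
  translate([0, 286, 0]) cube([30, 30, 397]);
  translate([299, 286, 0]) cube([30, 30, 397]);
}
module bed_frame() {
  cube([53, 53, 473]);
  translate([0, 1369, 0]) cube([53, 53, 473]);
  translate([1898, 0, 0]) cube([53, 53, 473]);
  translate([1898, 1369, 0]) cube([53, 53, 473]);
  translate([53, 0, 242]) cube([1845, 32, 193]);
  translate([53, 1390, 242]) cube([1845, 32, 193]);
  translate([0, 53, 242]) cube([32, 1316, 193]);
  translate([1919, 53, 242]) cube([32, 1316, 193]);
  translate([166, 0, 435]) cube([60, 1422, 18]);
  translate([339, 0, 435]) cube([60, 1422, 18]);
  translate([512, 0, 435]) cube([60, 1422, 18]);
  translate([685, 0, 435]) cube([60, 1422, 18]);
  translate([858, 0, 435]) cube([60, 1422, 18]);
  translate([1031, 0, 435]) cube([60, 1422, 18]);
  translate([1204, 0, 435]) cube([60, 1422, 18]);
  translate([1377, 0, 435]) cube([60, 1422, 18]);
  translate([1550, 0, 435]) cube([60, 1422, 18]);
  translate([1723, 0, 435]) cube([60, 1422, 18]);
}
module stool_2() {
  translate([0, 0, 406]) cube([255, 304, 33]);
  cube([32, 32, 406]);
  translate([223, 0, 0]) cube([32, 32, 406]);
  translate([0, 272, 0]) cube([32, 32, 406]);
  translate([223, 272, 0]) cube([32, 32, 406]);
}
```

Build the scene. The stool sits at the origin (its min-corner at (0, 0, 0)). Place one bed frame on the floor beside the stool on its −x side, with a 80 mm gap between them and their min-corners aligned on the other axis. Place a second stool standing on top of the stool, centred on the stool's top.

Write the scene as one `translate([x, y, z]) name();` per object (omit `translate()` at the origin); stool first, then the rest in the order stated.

stool();
translate([-2031, 0, 0]) bed_frame();
translate([37, 6, 430]) stool_2();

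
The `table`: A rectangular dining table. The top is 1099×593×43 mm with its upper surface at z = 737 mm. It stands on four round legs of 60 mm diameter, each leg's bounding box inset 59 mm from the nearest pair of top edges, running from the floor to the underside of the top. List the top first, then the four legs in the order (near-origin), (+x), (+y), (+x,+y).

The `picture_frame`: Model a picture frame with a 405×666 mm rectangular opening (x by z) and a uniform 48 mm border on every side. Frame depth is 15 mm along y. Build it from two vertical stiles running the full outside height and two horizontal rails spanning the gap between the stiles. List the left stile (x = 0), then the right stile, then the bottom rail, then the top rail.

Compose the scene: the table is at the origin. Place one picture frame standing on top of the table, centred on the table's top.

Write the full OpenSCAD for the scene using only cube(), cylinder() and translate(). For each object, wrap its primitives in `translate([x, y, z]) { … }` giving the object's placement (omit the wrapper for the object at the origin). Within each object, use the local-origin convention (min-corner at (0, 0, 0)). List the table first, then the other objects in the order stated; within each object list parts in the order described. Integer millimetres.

translate([0, 0, 694]) cube([1099, 593, 43]);
translate([89, 89, 0]) cylinder(h = 694, r = 30);
translate([1010, 89, 0]) cylinder(h = 694, r = 30);
translate([89, 504, 0]) cylinder(h = 694, r = 30);
translate([1010, 504, 0]) cylinder(h = 694, r = 30);
translate([299, 289, 737]) {
  cube([48, 15, 762]);
  translate([453, 0, 0]) cube([48, 15, 762]);
  translate([48, 0, 0]) cube([405, 15, 48]);
  translate([48, 0, 714]) cube([405, 15, 48]);
}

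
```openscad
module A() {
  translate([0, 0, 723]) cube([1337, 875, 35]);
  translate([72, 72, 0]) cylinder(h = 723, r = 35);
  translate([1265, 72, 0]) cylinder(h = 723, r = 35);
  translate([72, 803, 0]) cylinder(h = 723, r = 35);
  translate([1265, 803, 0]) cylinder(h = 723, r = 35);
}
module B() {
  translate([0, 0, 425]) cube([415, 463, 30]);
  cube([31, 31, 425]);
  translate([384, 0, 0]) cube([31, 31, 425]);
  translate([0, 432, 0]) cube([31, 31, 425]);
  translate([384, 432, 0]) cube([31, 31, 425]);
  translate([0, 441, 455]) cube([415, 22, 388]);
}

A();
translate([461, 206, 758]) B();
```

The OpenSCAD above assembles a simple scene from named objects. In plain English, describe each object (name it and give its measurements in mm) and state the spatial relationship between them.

A is a rectangular dining table. The top is 1337×875×35 mm with its upper surface at z = 758 mm. It stands on four round legs of 70 mm diameter, each leg's bounding box inset 37 mm from the nearest pair of top edges, running from the floor to the underside of the top.

B is a chair. The seat is a 415×463×30 mm slab with its top at z = 455 mm, on four 31×31 mm corner legs (flush with the seat edges, standing on z = 0). A flat backrest 22 mm thick, 388 mm tall, spans the full seat width and rises from the seat top along its +y edge, rear face flush with the rear of the seat.

The chair is on top of the table, centred.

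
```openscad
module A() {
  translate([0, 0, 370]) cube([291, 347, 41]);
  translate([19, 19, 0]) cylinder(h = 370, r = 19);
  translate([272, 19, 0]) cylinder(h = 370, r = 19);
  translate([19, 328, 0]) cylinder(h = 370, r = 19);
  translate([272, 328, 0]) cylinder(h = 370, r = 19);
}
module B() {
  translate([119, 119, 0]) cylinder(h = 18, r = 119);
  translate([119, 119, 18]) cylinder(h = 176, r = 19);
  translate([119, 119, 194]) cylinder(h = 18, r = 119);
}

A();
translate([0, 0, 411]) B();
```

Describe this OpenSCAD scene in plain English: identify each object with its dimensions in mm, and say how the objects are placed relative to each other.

A is a four-legged stool. The seat is a 291×347×41 mm slab whose top surface is at z = 411 mm; four round legs, each 38 mm in diameter, run from the floor (z = 0) to the underside of the seat, each leg's axis is inset half a diameter from the nearest pair of seat edges (so the leg's bounding box is flush with the corner).

B is a spool: two coaxial disc flanges of radius 119 mm and thickness 18 mm, joined by a core cylinder of radius 19 mm and height 176 mm. The lower flange rests on z = 0 and the three cylinders share a vertical axis.

The spool is on top of the stool.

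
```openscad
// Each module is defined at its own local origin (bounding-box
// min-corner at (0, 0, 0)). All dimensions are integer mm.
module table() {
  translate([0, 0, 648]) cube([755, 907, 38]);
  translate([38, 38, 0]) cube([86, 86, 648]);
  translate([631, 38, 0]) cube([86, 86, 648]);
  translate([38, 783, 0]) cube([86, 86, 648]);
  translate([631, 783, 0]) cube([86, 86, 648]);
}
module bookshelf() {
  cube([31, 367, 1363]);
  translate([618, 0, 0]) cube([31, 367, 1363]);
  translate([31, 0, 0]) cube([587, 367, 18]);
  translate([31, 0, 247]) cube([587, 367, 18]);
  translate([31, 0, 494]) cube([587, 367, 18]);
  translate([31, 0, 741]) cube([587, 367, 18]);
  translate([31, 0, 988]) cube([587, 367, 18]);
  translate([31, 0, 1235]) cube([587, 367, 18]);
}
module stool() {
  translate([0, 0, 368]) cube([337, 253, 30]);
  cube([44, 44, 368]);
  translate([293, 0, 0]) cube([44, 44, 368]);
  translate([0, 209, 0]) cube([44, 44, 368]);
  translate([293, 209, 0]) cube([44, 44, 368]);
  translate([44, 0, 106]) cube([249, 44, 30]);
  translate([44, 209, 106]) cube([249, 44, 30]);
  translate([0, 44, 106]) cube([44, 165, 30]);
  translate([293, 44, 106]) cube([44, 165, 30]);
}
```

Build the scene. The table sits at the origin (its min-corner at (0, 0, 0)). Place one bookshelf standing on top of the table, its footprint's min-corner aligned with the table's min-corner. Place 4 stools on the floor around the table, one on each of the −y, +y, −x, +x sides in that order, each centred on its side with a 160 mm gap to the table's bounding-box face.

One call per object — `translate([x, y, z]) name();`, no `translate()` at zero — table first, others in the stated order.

table();
translate([0, 0, 686]) bookshelf();
translate([209, -413, 0]) stool();
translate([209, 1067, 0]) stool();
translate([-497, 327, 0]) stool();
translate([915, 327, 0]) stool();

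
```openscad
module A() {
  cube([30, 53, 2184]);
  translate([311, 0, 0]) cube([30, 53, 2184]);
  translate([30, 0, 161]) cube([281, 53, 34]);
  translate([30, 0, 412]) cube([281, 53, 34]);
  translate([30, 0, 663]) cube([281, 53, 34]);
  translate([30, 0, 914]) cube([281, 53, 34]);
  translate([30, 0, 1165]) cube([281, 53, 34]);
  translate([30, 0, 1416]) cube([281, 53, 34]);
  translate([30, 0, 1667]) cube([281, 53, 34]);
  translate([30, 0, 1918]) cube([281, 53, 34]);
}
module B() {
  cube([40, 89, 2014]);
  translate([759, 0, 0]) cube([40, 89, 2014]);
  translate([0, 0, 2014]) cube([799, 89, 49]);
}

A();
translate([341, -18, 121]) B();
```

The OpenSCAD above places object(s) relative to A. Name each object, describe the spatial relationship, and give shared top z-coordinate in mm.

Both tops at z = 2184 mm.

A is a ladder. B is a door frame. The door frame is beside the ladder with their tops flush at z = 2184. The shared top z-coordinate is 2184 mm.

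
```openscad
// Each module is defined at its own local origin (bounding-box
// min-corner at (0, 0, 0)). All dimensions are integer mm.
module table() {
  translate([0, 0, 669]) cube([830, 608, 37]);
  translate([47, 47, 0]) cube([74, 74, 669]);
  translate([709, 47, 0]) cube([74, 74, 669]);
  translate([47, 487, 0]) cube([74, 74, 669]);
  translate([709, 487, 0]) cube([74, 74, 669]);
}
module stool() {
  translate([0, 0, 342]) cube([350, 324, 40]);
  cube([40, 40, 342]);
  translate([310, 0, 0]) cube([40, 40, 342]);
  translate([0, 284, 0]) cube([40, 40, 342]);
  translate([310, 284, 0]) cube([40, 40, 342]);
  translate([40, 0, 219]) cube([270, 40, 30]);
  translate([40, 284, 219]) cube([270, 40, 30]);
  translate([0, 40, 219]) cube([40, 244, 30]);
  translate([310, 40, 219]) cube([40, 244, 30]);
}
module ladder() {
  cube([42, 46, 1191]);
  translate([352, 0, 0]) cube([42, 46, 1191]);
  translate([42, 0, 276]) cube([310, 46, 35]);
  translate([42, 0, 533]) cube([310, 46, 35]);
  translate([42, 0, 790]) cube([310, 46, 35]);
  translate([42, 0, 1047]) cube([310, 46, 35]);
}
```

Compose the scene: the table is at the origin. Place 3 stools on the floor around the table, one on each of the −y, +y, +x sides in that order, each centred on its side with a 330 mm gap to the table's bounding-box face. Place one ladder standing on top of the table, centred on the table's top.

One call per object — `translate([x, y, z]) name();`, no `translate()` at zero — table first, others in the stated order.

table();
translate([240, -654, 0]) stool();
translate([240, 938, 0]) stool();
translate([1160, 142, 0]) stool();
translate([218, 281, 706]) ladder();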